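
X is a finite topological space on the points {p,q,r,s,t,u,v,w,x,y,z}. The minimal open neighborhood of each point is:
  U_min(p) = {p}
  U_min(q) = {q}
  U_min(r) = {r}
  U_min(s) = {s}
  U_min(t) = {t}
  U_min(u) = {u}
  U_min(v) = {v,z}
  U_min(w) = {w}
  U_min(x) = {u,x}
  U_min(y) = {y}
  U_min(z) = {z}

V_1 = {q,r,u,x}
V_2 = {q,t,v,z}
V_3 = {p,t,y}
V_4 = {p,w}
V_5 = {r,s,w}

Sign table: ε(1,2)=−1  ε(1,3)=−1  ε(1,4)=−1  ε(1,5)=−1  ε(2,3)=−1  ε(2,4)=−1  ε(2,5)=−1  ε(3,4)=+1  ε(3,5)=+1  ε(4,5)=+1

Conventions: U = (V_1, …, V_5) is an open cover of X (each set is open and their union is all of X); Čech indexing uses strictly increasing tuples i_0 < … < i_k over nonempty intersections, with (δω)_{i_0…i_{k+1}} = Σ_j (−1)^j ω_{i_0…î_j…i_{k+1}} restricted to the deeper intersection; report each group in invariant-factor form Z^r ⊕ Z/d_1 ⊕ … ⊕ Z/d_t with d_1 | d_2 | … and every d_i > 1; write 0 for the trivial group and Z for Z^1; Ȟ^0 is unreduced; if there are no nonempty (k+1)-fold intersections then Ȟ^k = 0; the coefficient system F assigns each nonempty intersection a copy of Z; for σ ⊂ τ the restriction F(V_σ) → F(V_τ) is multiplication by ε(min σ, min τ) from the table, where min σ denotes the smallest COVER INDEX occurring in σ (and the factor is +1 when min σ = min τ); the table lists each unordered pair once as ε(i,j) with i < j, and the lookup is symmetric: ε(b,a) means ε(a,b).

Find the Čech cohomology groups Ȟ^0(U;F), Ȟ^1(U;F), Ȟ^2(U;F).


Ȟ^0(U;F) ≅ 0,  Ȟ^1(U;F) ≅ Z/2,  Ȟ^2(U;F) ≅ 0

nonempty intersections:
  V12={q} V15={r} V23={t} V34={p} V45={w}
C dims 5,5; δ0: rk 5, SNF 1^4·2
Ȟ^0: (5−5)−0=0 ⇒ 0
Ȟ^1: (5−0)−5=0 plus torsion [2] ⇒ Z/2
Ȟ^2: (0−0)−0=0 ⇒ 0


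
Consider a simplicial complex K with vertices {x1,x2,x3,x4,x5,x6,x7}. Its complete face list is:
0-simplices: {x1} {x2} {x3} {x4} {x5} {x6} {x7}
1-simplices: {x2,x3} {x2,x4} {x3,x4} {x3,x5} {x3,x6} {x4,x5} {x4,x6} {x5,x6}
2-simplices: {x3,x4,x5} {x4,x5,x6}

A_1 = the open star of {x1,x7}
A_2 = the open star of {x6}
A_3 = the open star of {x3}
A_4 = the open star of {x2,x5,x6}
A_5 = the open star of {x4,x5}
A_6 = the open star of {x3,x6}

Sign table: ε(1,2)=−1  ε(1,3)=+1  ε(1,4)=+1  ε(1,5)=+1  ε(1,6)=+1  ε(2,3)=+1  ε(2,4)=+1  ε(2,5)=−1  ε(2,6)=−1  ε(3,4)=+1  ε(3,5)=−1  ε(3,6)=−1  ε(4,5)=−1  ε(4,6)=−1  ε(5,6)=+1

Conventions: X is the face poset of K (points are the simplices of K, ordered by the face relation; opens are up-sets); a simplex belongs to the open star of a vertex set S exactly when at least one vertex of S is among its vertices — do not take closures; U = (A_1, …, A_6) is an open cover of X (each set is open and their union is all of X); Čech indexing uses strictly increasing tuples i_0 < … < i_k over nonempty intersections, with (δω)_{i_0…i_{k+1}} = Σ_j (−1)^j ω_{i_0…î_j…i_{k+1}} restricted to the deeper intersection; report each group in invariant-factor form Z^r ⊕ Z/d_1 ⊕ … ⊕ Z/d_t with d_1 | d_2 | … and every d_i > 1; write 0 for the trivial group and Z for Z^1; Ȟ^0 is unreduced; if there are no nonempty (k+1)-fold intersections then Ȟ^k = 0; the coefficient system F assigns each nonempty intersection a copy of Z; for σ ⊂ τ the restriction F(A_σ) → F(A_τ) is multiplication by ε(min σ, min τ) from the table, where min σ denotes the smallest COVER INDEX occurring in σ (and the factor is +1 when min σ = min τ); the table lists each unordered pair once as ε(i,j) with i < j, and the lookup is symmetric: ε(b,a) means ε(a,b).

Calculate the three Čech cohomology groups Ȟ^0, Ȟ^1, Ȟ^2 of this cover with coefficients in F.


Ȟ^0 ≅ Z^2; Ȟ^1 ≅ 0; Ȟ^2 ≅ 0

cover nerve:
  A1={{x1},{x7}} A2={{x6},{x3,x6},{x4,x6},{x5,x6},{x4,x5,x6}} A3={{x3},{x2,x3},{x3,x4},{x3,x5},{x3,x6},{x3,x4,x5}} A4={{x2},{x5},{x6},{x2,x3},{x2,x4},{x3,x5},{x3,x6},{x4,x5},{x4,x6},{x5,x6},{x3,x4,x5},{x4,x5,x6}} A5={{x4},{x5},{x2,x4},{x3,x4},{x3,x5},{x4,x5},{x4,x6},{x5,x6},{x3,x4,x5},{x4,x5,x6}} A6={{x3},{x6},{x2,x3},{x3,x4},{x3,x5},{x3,x6},{x4,x6},{x5,x6},{x3,x4,x5},{x4,x5,x6}}
  A23={{x3,x6}} A24={{x6},{x3,x6},{x4,x6},{x5,x6},{x4,x5,x6}} A25={{x4,x6},{x5,x6},{x4,x5,x6}} A26={{x6},{x3,x6},{x4,x6},{x5,x6},{x4,x5,x6}} A34={{x2,x3},{x3,x5},{x3,x6},{x3,x4,x5}} A35={{x3,x4},{x3,x5},{x3,x4,x5}} A36={{x3},{x2,x3},{x3,x4},{x3,x5},{x3,x6},{x3,x4,x5}} A45={{x5},{x2,x4},{x3,x5},{x4,x5},{x4,x6},{x5,x6},{x3,x4,x5},{x4,x5,x6}} A46={{x6},{x2,x3},{x3,x5},{x3,x6},{x4,x6},{x5,x6},{x3,x4,x5},{x4,x5,x6}} A56={{x3,x4},{x3,x5},{x4,x6},{x5,x6},{x3,x4,x5},{x4,x5,x6}}
  A234={{x3,x6}} A236={{x3,x6}} A245={{x4,x6},{x5,x6},{x4,x5,x6}} A246={{x6},{x3,x6},{x4,x6},{x5,x6},{x4,x5,x6}} A256={{x4,x6},{x5,x6},{x4,x5,x6}} A345={{x3,x5},{x3,x4,x5}} A346={{x2,x3},{x3,x5},{x3,x6},{x3,x4,x5}} A356={{x3,x4},{x3,x5},{x3,x4,x5}} A456={{x3,x5},{x4,x6},{x5,x6},{x3,x4,x5},{x4,x5,x6}}
  A2346={{x3,x6}} A2456={{x4,x6},{x5,x6},{x4,x5,x6}} A3456={{x3,x5},{x3,x4,x5}}
C dims 6,10,9,3; δ0: rk 4, SNF 1^4; δ1: rk 6, SNF 1^6; δ2: rk 3, SNF 1^3
Ȟ^0: (6−4)−0=2 ⇒ Z^2
Ȟ^1: (10−6)−4=0 ⇒ 0
Ȟ^2: (9−3)−6=0 ⇒ 0


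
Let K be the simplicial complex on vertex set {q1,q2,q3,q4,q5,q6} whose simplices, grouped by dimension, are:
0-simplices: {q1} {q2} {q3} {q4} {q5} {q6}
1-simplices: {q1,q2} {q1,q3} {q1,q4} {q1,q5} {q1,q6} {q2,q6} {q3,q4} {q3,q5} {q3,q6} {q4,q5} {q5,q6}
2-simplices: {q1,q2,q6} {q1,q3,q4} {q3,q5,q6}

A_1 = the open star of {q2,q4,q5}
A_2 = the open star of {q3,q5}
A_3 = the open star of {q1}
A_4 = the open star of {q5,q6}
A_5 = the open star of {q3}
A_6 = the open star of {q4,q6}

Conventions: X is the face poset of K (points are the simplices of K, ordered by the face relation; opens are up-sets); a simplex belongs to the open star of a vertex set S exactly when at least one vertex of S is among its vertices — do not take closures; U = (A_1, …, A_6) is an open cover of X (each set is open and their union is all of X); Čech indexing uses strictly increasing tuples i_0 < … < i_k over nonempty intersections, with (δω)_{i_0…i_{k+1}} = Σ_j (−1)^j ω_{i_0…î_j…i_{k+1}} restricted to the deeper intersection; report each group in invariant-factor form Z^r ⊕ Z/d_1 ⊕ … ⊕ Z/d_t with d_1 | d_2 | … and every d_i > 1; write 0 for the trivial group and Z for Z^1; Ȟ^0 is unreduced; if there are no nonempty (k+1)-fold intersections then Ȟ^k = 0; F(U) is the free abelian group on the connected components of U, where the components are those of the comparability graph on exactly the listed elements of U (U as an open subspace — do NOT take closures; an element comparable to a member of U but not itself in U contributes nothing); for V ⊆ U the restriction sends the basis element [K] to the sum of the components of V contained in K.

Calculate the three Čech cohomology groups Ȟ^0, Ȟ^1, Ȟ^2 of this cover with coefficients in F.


nerve of the cover:
  A1={{q2},{q4},{q5},{q1,q2},{q1,q4},{q1,q5},{q2,q6},{q3,q4},{q3,q5},{q4,q5},{q5,q6},{q1,q2,q6},{q1,q3,q4},{q3,q5,q6}} A2={{q3},{q5},{q1,q3},{q1,q5},{q3,q4},{q3,q5},{q3,q6},{q4,q5},{q5,q6},{q1,q3,q4},{q3,q5,q6}} A3={{q1},{q1,q2},{q1,q3},{q1,q4},{q1,q5},{q1,q6},{q1,q2,q6},{q1,q3,q4}} A4={{q5},{q6},{q1,q5},{q1,q6},{q2,q6},{q3,q5},{q3,q6},{q4,q5},{q5,q6},{q1,q2,q6},{q3,q5,q6}} A5={{q3},{q1,q3},{q3,q4},{q3,q5},{q3,q6},{q1,q3,q4},{q3,q5,q6}} A6={{q4},{q6},{q1,q4},{q1,q6},{q2,q6},{q3,q4},{q3,q6},{q4,q5},{q5,q6},{q1,q2,q6},{q1,q3,q4},{q3,q5,q6}}
  A12={{q5},{q1,q5},{q3,q4},{q3,q5},{q4,q5},{q5,q6},{q1,q3,q4},{q3,q5,q6}} A13={{q1,q2},{q1,q4},{q1,q5},{q1,q2,q6},{q1,q3,q4}} A14={{q5},{q1,q5},{q2,q6},{q3,q5},{q4,q5},{q5,q6},{q1,q2,q6},{q3,q5,q6}} A15={{q3,q4},{q3,q5},{q1,q3,q4},{q3,q5,q6}} A16={{q4},{q1,q4},{q2,q6},{q3,q4},{q4,q5},{q5,q6},{q1,q2,q6},{q1,q3,q4},{q3,q5,q6}} A23={{q1,q3},{q1,q5},{q1,q3,q4}} A24={{q5},{q1,q5},{q3,q5},{q3,q6},{q4,q5},{q5,q6},{q3,q5,q6}} A25={{q3},{q1,q3},{q3,q4},{q3,q5},{q3,q6},{q1,q3,q4},{q3,q5,q6}} A26={{q3,q4},{q3,q6},{q4,q5},{q5,q6},{q1,q3,q4},{q3,q5,q6}} A34={{q1,q5},{q1,q6},{q1,q2,q6}} A35={{q1,q3},{q1,q3,q4}} A36={{q1,q4},{q1,q6},{q1,q2,q6},{q1,q3,q4}} A45={{q3,q5},{q3,q6},{q3,q5,q6}} A46={{q6},{q1,q6},{q2,q6},{q3,q6},{q4,q5},{q5,q6},{q1,q2,q6},{q3,q5,q6}} A56={{q3,q4},{q3,q6},{q1,q3,q4},{q3,q5,q6}}
  A123={{q1,q5},{q1,q3,q4}} A124={{q5},{q1,q5},{q3,q5},{q4,q5},{q5,q6},{q3,q5,q6}} A125={{q3,q4},{q3,q5},{q1,q3,q4},{q3,q5,q6}} A126={{q3,q4},{q4,q5},{q5,q6},{q1,q3,q4},{q3,q5,q6}} A134={{q1,q5},{q1,q2,q6}} A135={{q1,q3,q4}} A136={{q1,q4},{q1,q2,q6},{q1,q3,q4}} A145={{q3,q5},{q3,q5,q6}} A146={{q2,q6},{q4,q5},{q5,q6},{q1,q2,q6},{q3,q5,q6}} A156={{q3,q4},{q1,q3,q4},{q3,q5,q6}} A234={{q1,q5}} A235={{q1,q3},{q1,q3,q4}} A236={{q1,q3,q4}} A245={{q3,q5},{q3,q6},{q3,q5,q6}} A246={{q3,q6},{q4,q5},{q5,q6},{q3,q5,q6}} A256={{q3,q4},{q3,q6},{q1,q3,q4},{q3,q5,q6}} A346={{q1,q6},{q1,q2,q6}} A356={{q1,q3,q4}} A456={{q3,q6},{q3,q5,q6}}
  A1234={{q1,q5}} A1235={{q1,q3,q4}} A1236={{q1,q3,q4}} A1245={{q3,q5},{q3,q5,q6}} A1246={{q4,q5},{q5,q6},{q3,q5,q6}} A1256={{q3,q4},{q1,q3,q4},{q3,q5,q6}} A1346={{q1,q2,q6}} A1356={{q1,q3,q4}} A1456={{q3,q5,q6}} A2356={{q1,q3,q4}} A2456={{q3,q6},{q3,q5,q6}}
  A12356={{q1,q3,q4}} A12456={{q3,q5,q6}}
components per intersection:
  A1: {{q2},{q1,q2},{q2,q6},{q1,q2,q6}} {{q4},{q5},{q1,q4},{q1,q5},{q3,q4},{q3,q5},{q4,q5},{q5,q6},{q1,q3,q4},{q3,q5,q6}}
  A2: {{q3},{q5},{q1,q3},{q1,q5},{q3,q4},{q3,q5},{q3,q6},{q4,q5},{q5,q6},{q1,q3,q4},{q3,q5,q6}}
  A3: {{q1},{q1,q2},{q1,q3},{q1,q4},{q1,q5},{q1,q6},{q1,q2,q6},{q1,q3,q4}}
  A4: {{q5},{q6},{q1,q5},{q1,q6},{q2,q6},{q3,q5},{q3,q6},{q4,q5},{q5,q6},{q1,q2,q6},{q3,q5,q6}}
  A5: {{q3},{q1,q3},{q3,q4},{q3,q5},{q3,q6},{q1,q3,q4},{q3,q5,q6}}
  A6: {{q4},{q1,q4},{q3,q4},{q4,q5},{q1,q3,q4}} {{q6},{q1,q6},{q2,q6},{q3,q6},{q5,q6},{q1,q2,q6},{q3,q5,q6}}
  A12: {{q5},{q1,q5},{q3,q5},{q4,q5},{q5,q6},{q3,q5,q6}} {{q3,q4},{q1,q3,q4}}
  A13: {{q1,q2},{q1,q2,q6}} {{q1,q4},{q1,q3,q4}} {{q1,q5}}
  A14: {{q5},{q1,q5},{q3,q5},{q4,q5},{q5,q6},{q3,q5,q6}} {{q2,q6},{q1,q2,q6}}
  A15: {{q3,q4},{q1,q3,q4}} {{q3,q5},{q3,q5,q6}}
  A16: {{q4},{q1,q4},{q3,q4},{q4,q5},{q1,q3,q4}} {{q2,q6},{q1,q2,q6}} {{q5,q6},{q3,q5,q6}}
  A23: {{q1,q3},{q1,q3,q4}} {{q1,q5}}
  A24: {{q5},{q1,q5},{q3,q5},{q3,q6},{q4,q5},{q5,q6},{q3,q5,q6}}
  A25: {{q3},{q1,q3},{q3,q4},{q3,q5},{q3,q6},{q1,q3,q4},{q3,q5,q6}}
  A26: {{q3,q4},{q1,q3,q4}} {{q3,q6},{q5,q6},{q3,q5,q6}} {{q4,q5}}
  A34: {{q1,q5}} {{q1,q6},{q1,q2,q6}}
  A35: {{q1,q3},{q1,q3,q4}}
  A36: {{q1,q4},{q1,q3,q4}} {{q1,q6},{q1,q2,q6}}
  A45: {{q3,q5},{q3,q6},{q3,q5,q6}}
  A46: {{q6},{q1,q6},{q2,q6},{q3,q6},{q5,q6},{q1,q2,q6},{q3,q5,q6}} {{q4,q5}}
  A56: {{q3,q4},{q1,q3,q4}} {{q3,q6},{q3,q5,q6}}
  A123: {{q1,q5}} {{q1,q3,q4}}
  A124: {{q5},{q1,q5},{q3,q5},{q4,q5},{q5,q6},{q3,q5,q6}}
  A125: {{q3,q4},{q1,q3,q4}} {{q3,q5},{q3,q5,q6}}
  A126: {{q3,q4},{q1,q3,q4}} {{q4,q5}} {{q5,q6},{q3,q5,q6}}
  A134: {{q1,q5}} {{q1,q2,q6}}
  A135: {{q1,q3,q4}}
  A136: {{q1,q4},{q1,q3,q4}} {{q1,q2,q6}}
  A145: {{q3,q5},{q3,q5,q6}}
  A146: {{q2,q6},{q1,q2,q6}} {{q4,q5}} {{q5,q6},{q3,q5,q6}}
  A156: {{q3,q4},{q1,q3,q4}} {{q3,q5,q6}}
  A234: {{q1,q5}}
  A235: {{q1,q3},{q1,q3,q4}}
  A236: {{q1,q3,q4}}
  A245: {{q3,q5},{q3,q6},{q3,q5,q6}}
  A246: {{q3,q6},{q5,q6},{q3,q5,q6}} {{q4,q5}}
  A256: {{q3,q4},{q1,q3,q4}} {{q3,q6},{q3,q5,q6}}
  A346: {{q1,q6},{q1,q2,q6}}
  A356: {{q1,q3,q4}}
  A456: {{q3,q6},{q3,q5,q6}}
  A1234: {{q1,q5}}
  A1235: {{q1,q3,q4}}
  A1236: {{q1,q3,q4}}
  A1245: {{q3,q5},{q3,q5,q6}}
  A1246: {{q4,q5}} {{q5,q6},{q3,q5,q6}}
  A1256: {{q3,q4},{q1,q3,q4}} {{q3,q5,q6}}
  A1346: {{q1,q2,q6}}
  A1356: {{q1,q3,q4}}
  A1456: {{q3,q5,q6}}
  A2356: {{q1,q3,q4}}
  A2456: {{q3,q6},{q3,q5,q6}}
  A12356: {{q1,q3,q4}}
  A12456: {{q3,q5,q6}}
C dims 8,29,30,13; δ0: rk 7, SNF 1^7; δ1: rk 19, SNF 1^19; δ2: rk 11, SNF 1^11
Ȟ^0 = (8 − 7) − 0 = 1, so Ȟ^0 ≅ Z
Ȟ^1 = (29 − 19) − 7 = 3, so Ȟ^1 ≅ Z^3
Ȟ^2 = (30 − 11) − 19 = 0, so Ȟ^2 ≅ 0

Ȟ^0(U;F) ≅ Z; Ȟ^1(U;F) ≅ Z^3; Ȟ^2(U;F) ≅ 0


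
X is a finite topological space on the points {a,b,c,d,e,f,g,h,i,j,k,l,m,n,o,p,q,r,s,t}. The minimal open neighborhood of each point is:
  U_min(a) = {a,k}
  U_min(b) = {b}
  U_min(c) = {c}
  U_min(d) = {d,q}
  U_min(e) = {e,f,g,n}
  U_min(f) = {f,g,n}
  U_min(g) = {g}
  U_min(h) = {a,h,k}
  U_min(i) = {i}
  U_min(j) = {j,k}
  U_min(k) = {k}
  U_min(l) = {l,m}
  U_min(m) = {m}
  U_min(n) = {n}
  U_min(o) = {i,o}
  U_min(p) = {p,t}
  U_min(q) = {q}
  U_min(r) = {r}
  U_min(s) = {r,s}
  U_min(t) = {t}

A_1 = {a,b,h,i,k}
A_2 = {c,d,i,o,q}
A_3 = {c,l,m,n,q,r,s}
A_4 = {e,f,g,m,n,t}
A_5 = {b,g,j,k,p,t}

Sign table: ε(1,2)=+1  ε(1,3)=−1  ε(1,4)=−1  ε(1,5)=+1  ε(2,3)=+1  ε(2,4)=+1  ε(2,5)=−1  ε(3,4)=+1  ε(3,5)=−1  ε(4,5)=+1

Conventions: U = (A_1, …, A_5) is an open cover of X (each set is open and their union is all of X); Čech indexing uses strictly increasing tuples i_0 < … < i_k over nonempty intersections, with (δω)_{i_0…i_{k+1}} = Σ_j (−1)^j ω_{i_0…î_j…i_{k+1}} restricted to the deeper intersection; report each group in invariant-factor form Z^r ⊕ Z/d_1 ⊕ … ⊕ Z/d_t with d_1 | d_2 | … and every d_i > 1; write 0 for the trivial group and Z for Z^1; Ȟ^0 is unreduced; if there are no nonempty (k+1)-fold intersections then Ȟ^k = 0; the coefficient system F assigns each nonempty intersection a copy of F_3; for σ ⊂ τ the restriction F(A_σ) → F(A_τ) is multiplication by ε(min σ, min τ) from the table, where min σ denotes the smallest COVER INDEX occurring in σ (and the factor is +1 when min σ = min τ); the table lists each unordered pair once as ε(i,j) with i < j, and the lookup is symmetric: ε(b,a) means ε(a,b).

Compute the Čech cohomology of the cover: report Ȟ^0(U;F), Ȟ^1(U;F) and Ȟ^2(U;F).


Ȟ^0 ≅ Z/3, Ȟ^1 ≅ Z/3, Ȟ^2 ≅ 0

nonempty overlaps:
  A12={i} A15={b,k} A23={c,q} A34={m,n} A45={g,t}
C dims 5,5; δ0: rk_F3 4
degree 0: 5−4−0 = 1 → Ȟ^0 ≅ Z/3
degree 1: 5−0−4 = 1 → Ȟ^1 ≅ Z/3
degree 2: 0−0−0 = 0 → Ȟ^2 ≅ 0


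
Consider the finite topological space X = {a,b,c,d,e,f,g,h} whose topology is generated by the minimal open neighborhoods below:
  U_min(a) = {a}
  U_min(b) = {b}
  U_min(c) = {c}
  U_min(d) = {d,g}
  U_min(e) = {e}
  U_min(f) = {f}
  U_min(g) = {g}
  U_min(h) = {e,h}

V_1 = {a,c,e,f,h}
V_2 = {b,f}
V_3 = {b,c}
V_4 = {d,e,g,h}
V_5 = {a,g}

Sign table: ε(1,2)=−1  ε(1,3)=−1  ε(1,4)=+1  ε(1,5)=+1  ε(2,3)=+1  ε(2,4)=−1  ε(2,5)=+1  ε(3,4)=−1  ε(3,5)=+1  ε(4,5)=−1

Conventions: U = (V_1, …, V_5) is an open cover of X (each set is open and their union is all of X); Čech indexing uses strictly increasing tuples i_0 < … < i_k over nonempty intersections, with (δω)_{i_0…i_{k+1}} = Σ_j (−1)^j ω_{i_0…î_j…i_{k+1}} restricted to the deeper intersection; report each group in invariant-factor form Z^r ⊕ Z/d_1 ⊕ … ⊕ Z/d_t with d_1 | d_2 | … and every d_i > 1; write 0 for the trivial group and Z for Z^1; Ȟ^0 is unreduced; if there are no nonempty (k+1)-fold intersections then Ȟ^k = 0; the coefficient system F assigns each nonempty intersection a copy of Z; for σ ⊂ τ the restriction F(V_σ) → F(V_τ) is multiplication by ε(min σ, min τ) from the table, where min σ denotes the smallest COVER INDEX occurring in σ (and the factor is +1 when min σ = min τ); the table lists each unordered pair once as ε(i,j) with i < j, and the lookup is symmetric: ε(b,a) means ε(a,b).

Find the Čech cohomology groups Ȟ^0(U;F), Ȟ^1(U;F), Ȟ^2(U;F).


nerve of the cover:
  V12={f} V13={c} V14={e,h} V15={a} V23={b} V45={g}
C dims 5,6; δ0: rk 5, SNF 1^4·2
Ȟ^0 = (5 − 5) − 0 = 0, so Ȟ^0 ≅ 0
Ȟ^1 = (6 − 0) − 5 = 1 plus torsion [2], so Ȟ^1 ≅ Z ⊕ Z/2
Ȟ^2 = (0 − 0) − 0 = 0, so Ȟ^2 ≅ 0

Ȟ^0 = 0, Ȟ^1 = Z ⊕ Z/2, Ȟ^2 = 0


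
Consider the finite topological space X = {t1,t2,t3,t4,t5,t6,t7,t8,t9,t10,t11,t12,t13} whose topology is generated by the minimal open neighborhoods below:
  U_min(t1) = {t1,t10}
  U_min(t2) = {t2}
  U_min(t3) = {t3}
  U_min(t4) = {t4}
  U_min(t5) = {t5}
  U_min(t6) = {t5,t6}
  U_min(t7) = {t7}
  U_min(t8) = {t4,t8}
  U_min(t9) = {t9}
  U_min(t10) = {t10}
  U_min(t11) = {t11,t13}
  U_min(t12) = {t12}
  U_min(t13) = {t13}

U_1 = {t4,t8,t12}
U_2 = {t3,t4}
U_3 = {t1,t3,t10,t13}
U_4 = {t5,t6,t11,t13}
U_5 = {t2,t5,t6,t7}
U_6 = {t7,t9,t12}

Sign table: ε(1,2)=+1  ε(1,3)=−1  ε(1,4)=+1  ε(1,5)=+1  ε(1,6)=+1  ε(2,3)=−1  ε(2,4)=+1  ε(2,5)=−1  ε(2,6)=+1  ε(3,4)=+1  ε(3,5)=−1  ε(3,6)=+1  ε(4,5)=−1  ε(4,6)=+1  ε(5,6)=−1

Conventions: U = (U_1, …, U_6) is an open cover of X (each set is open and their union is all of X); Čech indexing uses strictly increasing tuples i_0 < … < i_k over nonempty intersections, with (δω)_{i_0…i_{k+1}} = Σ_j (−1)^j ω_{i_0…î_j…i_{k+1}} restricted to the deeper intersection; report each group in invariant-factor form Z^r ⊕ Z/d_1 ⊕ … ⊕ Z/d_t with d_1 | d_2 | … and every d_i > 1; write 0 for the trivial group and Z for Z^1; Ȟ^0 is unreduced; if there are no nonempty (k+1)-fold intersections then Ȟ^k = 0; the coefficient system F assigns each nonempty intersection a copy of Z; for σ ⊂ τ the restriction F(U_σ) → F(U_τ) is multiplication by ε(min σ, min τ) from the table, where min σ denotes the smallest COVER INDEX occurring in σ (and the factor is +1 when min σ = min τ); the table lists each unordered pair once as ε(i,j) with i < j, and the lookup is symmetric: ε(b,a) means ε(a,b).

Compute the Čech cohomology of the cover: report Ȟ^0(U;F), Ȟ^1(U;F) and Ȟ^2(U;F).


nonempty overlaps:
  U12={t4} U16={t12} U23={t3} U34={t13} U45={t5,t6} U56={t7}
C dims 6,6; δ0: rk 6, SNF 1^5·2
degree 0: 6−6−0 = 0 → Ȟ^0 ≅ 0
degree 1: 6−0−6 = 0 plus torsion [2] → Ȟ^1 ≅ Z/2
degree 2: 0−0−0 = 0 → Ȟ^2 ≅ 0

Ȟ^0 ≅ 0, Ȟ^1 ≅ Z/2, Ȟ^2 ≅ 0


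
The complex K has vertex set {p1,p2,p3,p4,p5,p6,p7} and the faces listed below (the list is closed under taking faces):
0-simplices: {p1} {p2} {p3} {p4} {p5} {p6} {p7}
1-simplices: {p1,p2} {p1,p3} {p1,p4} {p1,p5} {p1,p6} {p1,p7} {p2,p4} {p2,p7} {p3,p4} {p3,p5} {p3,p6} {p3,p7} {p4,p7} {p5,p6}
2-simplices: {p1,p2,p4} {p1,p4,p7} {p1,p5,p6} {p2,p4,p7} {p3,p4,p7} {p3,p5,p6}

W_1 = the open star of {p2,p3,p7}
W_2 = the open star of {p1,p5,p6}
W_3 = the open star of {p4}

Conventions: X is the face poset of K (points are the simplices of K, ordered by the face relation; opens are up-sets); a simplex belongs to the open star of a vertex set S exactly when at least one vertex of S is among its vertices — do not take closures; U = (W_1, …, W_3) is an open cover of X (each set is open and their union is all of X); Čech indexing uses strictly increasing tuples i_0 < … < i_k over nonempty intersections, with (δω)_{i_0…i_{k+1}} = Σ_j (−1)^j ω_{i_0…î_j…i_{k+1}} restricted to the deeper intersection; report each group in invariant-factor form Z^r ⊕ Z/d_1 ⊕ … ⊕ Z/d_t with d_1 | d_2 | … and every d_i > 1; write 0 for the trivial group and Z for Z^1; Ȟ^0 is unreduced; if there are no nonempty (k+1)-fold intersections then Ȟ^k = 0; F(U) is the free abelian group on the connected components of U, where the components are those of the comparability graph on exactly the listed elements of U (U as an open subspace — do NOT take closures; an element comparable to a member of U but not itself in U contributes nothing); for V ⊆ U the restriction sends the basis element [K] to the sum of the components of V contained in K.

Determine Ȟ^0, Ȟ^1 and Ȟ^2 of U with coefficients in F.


Ȟ^0 ≅ Z; Ȟ^1 ≅ Z^2; Ȟ^2 ≅ 0

nonempty overlaps:
  W1={{p2},{p3},{p7},{p1,p2},{p1,p3},{p1,p7},{p2,p4},{p2,p7},{p3,p4},{p3,p5},{p3,p6},{p3,p7},{p4,p7},{p1,p2,p4},{p1,p4,p7},{p2,p4,p7},{p3,p4,p7},{p3,p5,p6}} W2={{p1},{p5},{p6},{p1,p2},{p1,p3},{p1,p4},{p1,p5},{p1,p6},{p1,p7},{p3,p5},{p3,p6},{p5,p6},{p1,p2,p4},{p1,p4,p7},{p1,p5,p6},{p3,p5,p6}} W3={{p4},{p1,p4},{p2,p4},{p3,p4},{p4,p7},{p1,p2,p4},{p1,p4,p7},{p2,p4,p7},{p3,p4,p7}}
  W12={{p1,p2},{p1,p3},{p1,p7},{p3,p5},{p3,p6},{p1,p2,p4},{p1,p4,p7},{p3,p5,p6}} W13={{p2,p4},{p3,p4},{p4,p7},{p1,p2,p4},{p1,p4,p7},{p2,p4,p7},{p3,p4,p7}} W23={{p1,p4},{p1,p2,p4},{p1,p4,p7}}
  W123={{p1,p2,p4},{p1,p4,p7}}
components per intersection:
  W1: {{p2},{p3},{p7},{p1,p2},{p1,p3},{p1,p7},{p2,p4},{p2,p7},{p3,p4},{p3,p5},{p3,p6},{p3,p7},{p4,p7},{p1,p2,p4},{p1,p4,p7},{p2,p4,p7},{p3,p4,p7},{p3,p5,p6}}
  W2: {{p1},{p5},{p6},{p1,p2},{p1,p3},{p1,p4},{p1,p5},{p1,p6},{p1,p7},{p3,p5},{p3,p6},{p5,p6},{p1,p2,p4},{p1,p4,p7},{p1,p5,p6},{p3,p5,p6}}
  W3: {{p4},{p1,p4},{p2,p4},{p3,p4},{p4,p7},{p1,p2,p4},{p1,p4,p7},{p2,p4,p7},{p3,p4,p7}}
  W12: {{p1,p2},{p1,p2,p4}} {{p1,p3}} {{p1,p7},{p1,p4,p7}} {{p3,p5},{p3,p6},{p3,p5,p6}}
  W13: {{p2,p4},{p3,p4},{p4,p7},{p1,p2,p4},{p1,p4,p7},{p2,p4,p7},{p3,p4,p7}}
  W23: {{p1,p4},{p1,p2,p4},{p1,p4,p7}}
  W123: {{p1,p2,p4}} {{p1,p4,p7}}
C dims 3,6,2; δ0: rk 2, SNF 1^2; δ1: rk 2, SNF 1^2
degree 0: 3−2−0 = 1 → Ȟ^0 ≅ Z
degree 1: 6−2−2 = 2 → Ȟ^1 ≅ Z^2
degree 2: 2−0−2 = 0 → Ȟ^2 ≅ 0


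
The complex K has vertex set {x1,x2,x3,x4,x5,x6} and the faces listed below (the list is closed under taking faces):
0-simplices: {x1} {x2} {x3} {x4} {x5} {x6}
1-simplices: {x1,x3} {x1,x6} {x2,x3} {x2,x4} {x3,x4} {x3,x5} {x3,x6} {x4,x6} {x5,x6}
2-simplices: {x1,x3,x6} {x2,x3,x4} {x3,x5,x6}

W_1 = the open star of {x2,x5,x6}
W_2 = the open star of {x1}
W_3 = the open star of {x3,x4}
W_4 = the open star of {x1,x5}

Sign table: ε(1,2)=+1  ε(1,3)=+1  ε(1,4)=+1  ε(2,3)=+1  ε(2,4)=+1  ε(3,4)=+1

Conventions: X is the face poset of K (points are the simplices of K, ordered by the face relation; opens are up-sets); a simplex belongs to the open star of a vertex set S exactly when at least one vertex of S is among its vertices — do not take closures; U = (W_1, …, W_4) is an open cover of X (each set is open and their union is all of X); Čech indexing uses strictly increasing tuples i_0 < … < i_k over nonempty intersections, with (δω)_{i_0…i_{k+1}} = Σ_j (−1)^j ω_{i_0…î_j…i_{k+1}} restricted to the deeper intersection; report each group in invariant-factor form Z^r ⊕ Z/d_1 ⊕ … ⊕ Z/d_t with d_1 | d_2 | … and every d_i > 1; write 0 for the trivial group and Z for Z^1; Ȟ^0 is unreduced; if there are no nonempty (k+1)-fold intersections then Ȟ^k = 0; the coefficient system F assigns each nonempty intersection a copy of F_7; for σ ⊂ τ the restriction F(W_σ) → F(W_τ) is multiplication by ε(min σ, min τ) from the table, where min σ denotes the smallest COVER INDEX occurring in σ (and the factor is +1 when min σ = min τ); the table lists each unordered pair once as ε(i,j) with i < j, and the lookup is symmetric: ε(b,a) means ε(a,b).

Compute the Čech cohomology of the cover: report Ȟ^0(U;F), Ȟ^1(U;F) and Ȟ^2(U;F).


Ȟ^0 = Z/7; Ȟ^1 = 0; Ȟ^2 = 0

nerve simplices:
  W1={{x2},{x5},{x6},{x1,x6},{x2,x3},{x2,x4},{x3,x5},{x3,x6},{x4,x6},{x5,x6},{x1,x3,x6},{x2,x3,x4},{x3,x5,x6}} W2={{x1},{x1,x3},{x1,x6},{x1,x3,x6}} W3={{x3},{x4},{x1,x3},{x2,x3},{x2,x4},{x3,x4},{x3,x5},{x3,x6},{x4,x6},{x1,x3,x6},{x2,x3,x4},{x3,x5,x6}} W4={{x1},{x5},{x1,x3},{x1,x6},{x3,x5},{x5,x6},{x1,x3,x6},{x3,x5,x6}}
  W12={{x1,x6},{x1,x3,x6}} W13={{x2,x3},{x2,x4},{x3,x5},{x3,x6},{x4,x6},{x1,x3,x6},{x2,x3,x4},{x3,x5,x6}} W14={{x5},{x1,x6},{x3,x5},{x5,x6},{x1,x3,x6},{x3,x5,x6}} W23={{x1,x3},{x1,x3,x6}} W24={{x1},{x1,x3},{x1,x6},{x1,x3,x6}} W34={{x1,x3},{x3,x5},{x1,x3,x6},{x3,x5,x6}}
  W123={{x1,x3,x6}} W124={{x1,x6},{x1,x3,x6}} W134={{x3,x5},{x1,x3,x6},{x3,x5,x6}} W234={{x1,x3},{x1,x3,x6}}
  W1234={{x1,x3,x6}}
C dims 4,6,4,1; δ0: rk_F7 3; δ1: rk_F7 3; δ2: rk_F7 1
degree 0: 4−3−0 = 1 → Ȟ^0 ≅ Z/7
degree 1: 6−3−3 = 0 → Ȟ^1 ≅ 0
degree 2: 4−1−3 = 0 → Ȟ^2 ≅ 0


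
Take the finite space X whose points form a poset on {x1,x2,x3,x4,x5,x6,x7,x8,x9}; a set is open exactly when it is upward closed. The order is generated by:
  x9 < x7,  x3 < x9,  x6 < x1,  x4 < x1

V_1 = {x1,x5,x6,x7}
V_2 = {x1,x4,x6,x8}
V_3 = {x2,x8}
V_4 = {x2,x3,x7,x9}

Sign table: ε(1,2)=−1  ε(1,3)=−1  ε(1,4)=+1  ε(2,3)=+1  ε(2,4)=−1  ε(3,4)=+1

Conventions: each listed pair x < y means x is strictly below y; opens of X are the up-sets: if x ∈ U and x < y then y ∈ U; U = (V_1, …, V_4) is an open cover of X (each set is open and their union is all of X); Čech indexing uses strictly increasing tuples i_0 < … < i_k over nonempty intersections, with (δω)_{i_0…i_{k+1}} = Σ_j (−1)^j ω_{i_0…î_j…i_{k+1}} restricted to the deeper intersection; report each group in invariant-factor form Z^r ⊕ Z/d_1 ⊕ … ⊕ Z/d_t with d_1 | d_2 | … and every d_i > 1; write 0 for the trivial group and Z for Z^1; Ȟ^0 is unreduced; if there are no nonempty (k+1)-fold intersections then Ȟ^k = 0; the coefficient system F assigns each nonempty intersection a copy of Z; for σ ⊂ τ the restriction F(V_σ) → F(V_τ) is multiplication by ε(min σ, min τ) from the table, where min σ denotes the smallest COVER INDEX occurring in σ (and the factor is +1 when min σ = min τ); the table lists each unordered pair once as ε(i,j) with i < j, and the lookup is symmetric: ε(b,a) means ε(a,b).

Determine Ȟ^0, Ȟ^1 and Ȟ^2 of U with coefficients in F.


nonempty intersections:
  V12={x1,x6} V14={x7} V23={x8} V34={x2}
C dims 4,4; δ0: rk 4, SNF 1^3·2
Ȟ^0: (4−4)−0=0 ⇒ 0
Ȟ^1: (4−0)−4=0 plus torsion [2] ⇒ Z/2
Ȟ^2: (0−0)−0=0 ⇒ 0

Ȟ^0 ≅ 0; Ȟ^1 ≅ Z/2; Ȟ^2 ≅ 0


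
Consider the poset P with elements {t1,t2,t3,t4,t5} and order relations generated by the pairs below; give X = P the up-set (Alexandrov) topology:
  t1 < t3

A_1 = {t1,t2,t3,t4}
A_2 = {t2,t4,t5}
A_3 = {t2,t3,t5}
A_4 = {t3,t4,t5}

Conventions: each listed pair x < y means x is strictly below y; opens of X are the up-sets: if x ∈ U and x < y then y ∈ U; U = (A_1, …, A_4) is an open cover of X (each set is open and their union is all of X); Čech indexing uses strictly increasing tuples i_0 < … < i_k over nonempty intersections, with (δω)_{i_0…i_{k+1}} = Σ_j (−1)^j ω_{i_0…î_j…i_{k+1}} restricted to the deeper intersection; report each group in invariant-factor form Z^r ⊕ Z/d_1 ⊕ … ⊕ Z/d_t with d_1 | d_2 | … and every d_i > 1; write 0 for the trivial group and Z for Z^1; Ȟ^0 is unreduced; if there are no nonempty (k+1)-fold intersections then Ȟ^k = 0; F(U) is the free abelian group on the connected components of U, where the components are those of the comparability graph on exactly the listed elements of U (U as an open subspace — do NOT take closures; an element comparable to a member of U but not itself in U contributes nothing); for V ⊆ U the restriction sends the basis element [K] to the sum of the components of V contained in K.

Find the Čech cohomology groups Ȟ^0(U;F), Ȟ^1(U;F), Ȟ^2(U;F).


nerve simplices:
  A12={t2,t4} A13={t2,t3} A14={t3,t4} A23={t2,t5} A24={t4,t5} A34={t3,t5}
  A123={t2} A124={t4} A134={t3} A234={t5}
components per intersection:
  A1: {t1,t3} {t2} {t4}
  A2: {t2} {t4} {t5}
  A3: {t2} {t3} {t5}
  A4: {t3} {t4} {t5}
  A12: {t2} {t4}
  A13: {t2} {t3}
  A14: {t3} {t4}
  A23: {t2} {t5}
  A24: {t4} {t5}
  A34: {t3} {t5}
  A123: {t2}
  A124: {t4}
  A134: {t3}
  A234: {t5}
C dims 12,12,4; δ0: rk 8, SNF 1^8; δ1: rk 4, SNF 1^4
degree 0: 12−8−0 = 4 → Ȟ^0 ≅ Z^4
degree 1: 12−4−8 = 0 → Ȟ^1 ≅ 0
degree 2: 4−0−4 = 0 → Ȟ^2 ≅ 0

Ȟ^0(U;F) ≅ Z^4,  Ȟ^1(U;F) ≅ 0,  Ȟ^2(U;F) ≅ 0


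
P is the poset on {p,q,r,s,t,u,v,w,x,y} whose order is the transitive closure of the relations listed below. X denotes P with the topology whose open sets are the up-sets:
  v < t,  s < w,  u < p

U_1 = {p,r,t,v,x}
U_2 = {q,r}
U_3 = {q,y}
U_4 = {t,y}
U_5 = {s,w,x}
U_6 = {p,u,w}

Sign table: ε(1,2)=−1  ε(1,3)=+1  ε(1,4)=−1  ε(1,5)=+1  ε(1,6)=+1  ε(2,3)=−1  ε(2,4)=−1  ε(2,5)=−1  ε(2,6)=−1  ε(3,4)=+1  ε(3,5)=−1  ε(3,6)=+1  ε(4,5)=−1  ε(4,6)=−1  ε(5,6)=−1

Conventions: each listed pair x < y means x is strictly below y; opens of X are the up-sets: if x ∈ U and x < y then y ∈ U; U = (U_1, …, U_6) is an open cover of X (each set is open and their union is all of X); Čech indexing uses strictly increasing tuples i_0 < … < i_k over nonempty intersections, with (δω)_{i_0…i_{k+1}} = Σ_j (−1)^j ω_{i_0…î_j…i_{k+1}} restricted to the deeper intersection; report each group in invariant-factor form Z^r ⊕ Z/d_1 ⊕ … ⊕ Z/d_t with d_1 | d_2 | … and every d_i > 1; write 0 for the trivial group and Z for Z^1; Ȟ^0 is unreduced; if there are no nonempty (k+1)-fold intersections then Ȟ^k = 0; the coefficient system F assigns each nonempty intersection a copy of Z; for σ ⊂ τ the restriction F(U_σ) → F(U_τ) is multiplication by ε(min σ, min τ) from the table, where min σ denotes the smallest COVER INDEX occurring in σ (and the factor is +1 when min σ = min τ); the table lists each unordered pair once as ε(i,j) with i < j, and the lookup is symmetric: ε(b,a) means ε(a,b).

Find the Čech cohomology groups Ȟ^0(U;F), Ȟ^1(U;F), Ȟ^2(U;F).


nerve simplices:
  U12={r} U14={t} U15={x} U16={p} U23={q} U34={y} U56={w}
C dims 6,7; δ0: rk 6, SNF 1^5·2
degree 0: 6−6−0 = 0 → Ȟ^0 ≅ 0
degree 1: 7−0−6 = 1 plus torsion [2] → Ȟ^1 ≅ Z ⊕ Z/2
degree 2: 0−0−0 = 0 → Ȟ^2 ≅ 0

Ȟ^0 ≅ 0,  Ȟ^1 ≅ Z ⊕ Z/2,  Ȟ^2 ≅ 0


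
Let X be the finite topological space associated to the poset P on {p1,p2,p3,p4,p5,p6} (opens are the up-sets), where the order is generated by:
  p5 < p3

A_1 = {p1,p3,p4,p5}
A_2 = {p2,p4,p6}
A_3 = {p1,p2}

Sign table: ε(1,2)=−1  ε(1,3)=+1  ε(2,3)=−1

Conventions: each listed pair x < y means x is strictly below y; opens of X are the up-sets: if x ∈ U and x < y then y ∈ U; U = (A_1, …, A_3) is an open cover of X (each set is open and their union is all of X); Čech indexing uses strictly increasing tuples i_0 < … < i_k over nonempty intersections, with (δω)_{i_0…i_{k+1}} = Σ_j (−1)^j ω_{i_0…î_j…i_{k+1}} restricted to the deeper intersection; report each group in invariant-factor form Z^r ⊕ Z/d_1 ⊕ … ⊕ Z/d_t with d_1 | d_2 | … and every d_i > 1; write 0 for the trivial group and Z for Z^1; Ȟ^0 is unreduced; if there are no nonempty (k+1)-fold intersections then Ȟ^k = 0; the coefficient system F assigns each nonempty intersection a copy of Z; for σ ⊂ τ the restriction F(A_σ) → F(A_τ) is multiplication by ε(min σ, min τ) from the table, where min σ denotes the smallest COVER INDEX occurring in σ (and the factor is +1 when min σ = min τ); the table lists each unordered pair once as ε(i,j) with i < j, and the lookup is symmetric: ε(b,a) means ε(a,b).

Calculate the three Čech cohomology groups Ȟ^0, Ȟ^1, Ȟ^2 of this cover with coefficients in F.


nonempty overlaps:
  A12={p4} A13={p1} A23={p2}
C dims 3,3; δ0: rk 2, SNF 1^2
degree 0: 3−2−0 = 1 → Ȟ^0 ≅ Z
degree 1: 3−0−2 = 1 → Ȟ^1 ≅ Z
degree 2: 0−0−0 = 0 → Ȟ^2 ≅ 0

Ȟ^0 ≅ Z,  Ȟ^1 ≅ Z,  Ȟ^2 ≅ 0


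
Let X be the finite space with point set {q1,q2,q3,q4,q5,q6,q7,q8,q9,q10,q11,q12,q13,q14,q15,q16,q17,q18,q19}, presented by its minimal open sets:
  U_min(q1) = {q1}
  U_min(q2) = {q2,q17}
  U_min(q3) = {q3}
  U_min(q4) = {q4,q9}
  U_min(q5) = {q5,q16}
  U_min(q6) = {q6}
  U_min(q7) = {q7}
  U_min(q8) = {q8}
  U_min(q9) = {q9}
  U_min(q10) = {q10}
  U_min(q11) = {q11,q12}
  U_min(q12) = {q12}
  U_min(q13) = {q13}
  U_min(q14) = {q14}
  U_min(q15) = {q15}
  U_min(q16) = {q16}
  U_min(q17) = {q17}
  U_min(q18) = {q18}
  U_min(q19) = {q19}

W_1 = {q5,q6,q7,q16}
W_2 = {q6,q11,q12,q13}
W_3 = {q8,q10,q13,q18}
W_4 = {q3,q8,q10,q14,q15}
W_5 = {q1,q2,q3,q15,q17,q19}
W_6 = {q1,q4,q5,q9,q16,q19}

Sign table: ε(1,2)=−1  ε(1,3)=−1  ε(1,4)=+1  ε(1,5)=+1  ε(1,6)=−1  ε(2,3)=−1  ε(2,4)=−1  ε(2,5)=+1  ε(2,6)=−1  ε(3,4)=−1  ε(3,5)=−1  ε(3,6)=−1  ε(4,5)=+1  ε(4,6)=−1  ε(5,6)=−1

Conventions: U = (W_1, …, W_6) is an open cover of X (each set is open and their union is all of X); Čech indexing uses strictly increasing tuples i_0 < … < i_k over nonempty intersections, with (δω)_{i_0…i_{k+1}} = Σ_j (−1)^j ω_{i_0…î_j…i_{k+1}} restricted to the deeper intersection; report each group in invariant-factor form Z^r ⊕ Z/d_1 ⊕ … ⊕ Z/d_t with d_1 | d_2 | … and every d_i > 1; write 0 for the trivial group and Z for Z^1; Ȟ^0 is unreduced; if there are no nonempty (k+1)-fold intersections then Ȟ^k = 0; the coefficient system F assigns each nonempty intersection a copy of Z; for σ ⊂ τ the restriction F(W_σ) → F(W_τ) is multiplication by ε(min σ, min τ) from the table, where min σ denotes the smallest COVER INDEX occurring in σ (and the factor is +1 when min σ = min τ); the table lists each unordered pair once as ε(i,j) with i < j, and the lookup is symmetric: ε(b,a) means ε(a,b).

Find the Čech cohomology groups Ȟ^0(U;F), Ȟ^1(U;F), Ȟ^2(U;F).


Ȟ^0(U;F) ≅ 0, Ȟ^1(U;F) ≅ Z/2 and Ȟ^2(U;F) ≅ 0

nerve of the cover:
  W12={q6} W16={q5,q16} W23={q13} W34={q8,q10} W45={q3,q15} W56={q1,q19}
C dims 6,6; δ0: rk 6, SNF 1^5·2
Ȟ^0 = (6 − 6) − 0 = 0, so Ȟ^0 ≅ 0
Ȟ^1 = (6 − 0) − 6 = 0 plus torsion [2], so Ȟ^1 ≅ Z/2
Ȟ^2 = (0 − 0) − 0 = 0, so Ȟ^2 ≅ 0


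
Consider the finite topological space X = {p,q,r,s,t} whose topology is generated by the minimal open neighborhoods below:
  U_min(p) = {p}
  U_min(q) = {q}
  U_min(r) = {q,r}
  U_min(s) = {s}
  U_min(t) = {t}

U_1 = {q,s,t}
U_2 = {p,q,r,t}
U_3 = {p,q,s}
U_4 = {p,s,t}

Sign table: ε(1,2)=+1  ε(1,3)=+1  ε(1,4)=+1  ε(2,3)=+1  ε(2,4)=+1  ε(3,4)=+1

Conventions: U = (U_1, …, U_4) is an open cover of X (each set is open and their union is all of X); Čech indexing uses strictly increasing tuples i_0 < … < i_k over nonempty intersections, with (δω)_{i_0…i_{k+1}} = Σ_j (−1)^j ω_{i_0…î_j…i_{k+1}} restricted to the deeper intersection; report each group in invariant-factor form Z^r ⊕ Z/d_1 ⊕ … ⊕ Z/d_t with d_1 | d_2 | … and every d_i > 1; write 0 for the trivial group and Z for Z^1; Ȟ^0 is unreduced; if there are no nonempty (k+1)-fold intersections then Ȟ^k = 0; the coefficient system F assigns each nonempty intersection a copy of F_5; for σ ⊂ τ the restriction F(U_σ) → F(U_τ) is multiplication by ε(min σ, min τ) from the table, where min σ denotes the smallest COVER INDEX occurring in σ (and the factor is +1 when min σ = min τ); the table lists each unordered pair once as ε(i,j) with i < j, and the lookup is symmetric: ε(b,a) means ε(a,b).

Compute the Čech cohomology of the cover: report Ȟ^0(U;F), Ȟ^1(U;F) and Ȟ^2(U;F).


nonempty intersections:
  U12={q,t} U13={q,s} U14={s,t} U23={p,q} U24={p,t} U34={p,s}
  U123={q} U124={t} U134={s} U234={p}
C dims 4,6,4; δ0: rk_F5 3; δ1: rk_F5 3
Ȟ^0: (4−3)−0=1 ⇒ Z/5
Ȟ^1: (6−3)−3=0 ⇒ 0
Ȟ^2: (4−0)−3=1 ⇒ Z/5

Ȟ^0(U;F) ≅ Z/5, Ȟ^1(U;F) ≅ 0 and Ȟ^2(U;F) ≅ Z/5


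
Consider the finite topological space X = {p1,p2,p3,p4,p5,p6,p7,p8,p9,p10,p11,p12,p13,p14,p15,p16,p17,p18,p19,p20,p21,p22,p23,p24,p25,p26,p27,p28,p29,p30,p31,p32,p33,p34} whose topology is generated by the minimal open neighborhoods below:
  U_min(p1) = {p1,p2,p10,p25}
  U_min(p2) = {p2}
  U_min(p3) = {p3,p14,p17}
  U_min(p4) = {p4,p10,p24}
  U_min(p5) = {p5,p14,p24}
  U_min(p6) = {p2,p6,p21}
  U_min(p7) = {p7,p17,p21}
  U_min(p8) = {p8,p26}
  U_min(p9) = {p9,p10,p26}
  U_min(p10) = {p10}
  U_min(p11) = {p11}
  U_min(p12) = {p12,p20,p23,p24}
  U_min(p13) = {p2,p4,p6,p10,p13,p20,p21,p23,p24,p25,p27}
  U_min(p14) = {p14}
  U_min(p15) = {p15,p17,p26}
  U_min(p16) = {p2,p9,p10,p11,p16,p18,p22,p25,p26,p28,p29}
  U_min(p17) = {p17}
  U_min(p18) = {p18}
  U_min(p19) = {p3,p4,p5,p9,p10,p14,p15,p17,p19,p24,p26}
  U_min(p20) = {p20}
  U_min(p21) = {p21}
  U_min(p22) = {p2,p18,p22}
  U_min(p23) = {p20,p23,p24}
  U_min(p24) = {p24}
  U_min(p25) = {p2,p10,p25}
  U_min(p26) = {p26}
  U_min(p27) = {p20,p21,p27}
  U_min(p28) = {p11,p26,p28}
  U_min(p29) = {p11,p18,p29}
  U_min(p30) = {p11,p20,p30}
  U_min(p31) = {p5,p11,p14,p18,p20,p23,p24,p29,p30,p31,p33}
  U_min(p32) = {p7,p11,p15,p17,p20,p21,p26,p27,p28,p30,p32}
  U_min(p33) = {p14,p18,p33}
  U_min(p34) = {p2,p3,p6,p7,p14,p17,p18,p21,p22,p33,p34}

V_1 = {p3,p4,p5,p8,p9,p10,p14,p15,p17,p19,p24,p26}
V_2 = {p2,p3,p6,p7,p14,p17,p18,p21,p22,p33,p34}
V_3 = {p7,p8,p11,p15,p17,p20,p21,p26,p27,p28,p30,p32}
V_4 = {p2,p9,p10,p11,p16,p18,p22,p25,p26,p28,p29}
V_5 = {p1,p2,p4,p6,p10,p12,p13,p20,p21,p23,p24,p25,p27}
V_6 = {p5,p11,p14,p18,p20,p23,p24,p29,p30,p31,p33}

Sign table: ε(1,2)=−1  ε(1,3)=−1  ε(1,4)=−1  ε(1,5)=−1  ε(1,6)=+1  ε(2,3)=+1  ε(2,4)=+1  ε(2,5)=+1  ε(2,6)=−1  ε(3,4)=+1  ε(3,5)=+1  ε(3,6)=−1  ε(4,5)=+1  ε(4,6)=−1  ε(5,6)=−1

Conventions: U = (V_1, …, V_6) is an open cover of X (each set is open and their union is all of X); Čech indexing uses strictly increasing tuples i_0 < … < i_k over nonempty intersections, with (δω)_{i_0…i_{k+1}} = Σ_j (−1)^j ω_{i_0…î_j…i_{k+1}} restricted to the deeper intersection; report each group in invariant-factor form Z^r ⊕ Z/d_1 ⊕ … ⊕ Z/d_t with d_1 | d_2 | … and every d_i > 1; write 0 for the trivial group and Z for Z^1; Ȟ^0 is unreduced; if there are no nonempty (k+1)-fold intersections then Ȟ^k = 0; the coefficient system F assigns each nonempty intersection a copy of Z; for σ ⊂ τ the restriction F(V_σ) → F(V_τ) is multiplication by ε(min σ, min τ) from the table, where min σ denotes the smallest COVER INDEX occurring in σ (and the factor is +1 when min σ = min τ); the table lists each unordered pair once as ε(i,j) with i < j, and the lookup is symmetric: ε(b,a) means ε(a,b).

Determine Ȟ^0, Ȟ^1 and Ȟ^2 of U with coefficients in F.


nerve of the cover:
  V12={p3,p14,p17} V13={p8,p15,p17,p26} V14={p9,p10,p26} V15={p4,p10,p24} V16={p5,p14,p24} V23={p7,p17,p21} V24={p2,p18,p22} V25={p2,p6,p21} V26={p14,p18,p33} V34={p11,p26,p28} V35={p20,p21,p27} V36={p11,p20,p30} V45={p2,p10,p25} V46={p11,p18,p29} V56={p20,p23,p24}
  V123={p17} V126={p14} V134={p26} V145={p10} V156={p24} V235={p21} V245={p2} V246={p18} V346={p11} V356={p20}
C dims 6,15,10; δ0: rk 5, SNF 1^5; δ1: rk 10, SNF 1^9·2
Ȟ^0 = (6 − 5) − 0 = 1, so Ȟ^0 ≅ Z
Ȟ^1 = (15 − 10) − 5 = 0, so Ȟ^1 ≅ 0
Ȟ^2 = (10 − 0) − 10 = 0 plus torsion [2], so Ȟ^2 ≅ Z/2

Ȟ^0(U;F) ≅ Z, Ȟ^1(U;F) ≅ 0 and Ȟ^2(U;F) ≅ Z/2


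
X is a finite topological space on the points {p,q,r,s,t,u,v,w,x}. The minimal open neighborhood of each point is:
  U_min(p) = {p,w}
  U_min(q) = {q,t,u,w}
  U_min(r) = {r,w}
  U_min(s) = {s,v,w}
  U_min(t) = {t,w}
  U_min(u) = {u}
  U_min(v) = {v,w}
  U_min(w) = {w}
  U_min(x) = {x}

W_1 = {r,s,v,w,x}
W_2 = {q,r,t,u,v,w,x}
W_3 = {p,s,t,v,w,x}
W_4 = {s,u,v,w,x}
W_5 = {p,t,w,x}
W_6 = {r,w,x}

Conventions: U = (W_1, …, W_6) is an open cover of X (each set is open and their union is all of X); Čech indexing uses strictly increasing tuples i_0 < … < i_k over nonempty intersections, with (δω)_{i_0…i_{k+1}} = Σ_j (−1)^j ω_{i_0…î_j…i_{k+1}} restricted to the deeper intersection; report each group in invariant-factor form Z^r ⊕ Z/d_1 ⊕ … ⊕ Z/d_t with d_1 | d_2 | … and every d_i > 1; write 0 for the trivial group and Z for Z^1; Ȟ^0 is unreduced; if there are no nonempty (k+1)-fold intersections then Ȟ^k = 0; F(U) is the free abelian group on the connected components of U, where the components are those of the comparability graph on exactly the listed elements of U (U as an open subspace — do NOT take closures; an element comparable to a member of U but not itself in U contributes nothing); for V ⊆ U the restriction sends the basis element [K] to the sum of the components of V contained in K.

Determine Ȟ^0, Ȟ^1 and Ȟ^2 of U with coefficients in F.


Ȟ^0(U;F) ≅ Z^2,  Ȟ^1(U;F) ≅ 0,  Ȟ^2(U;F) ≅ 0

nonempty overlaps:
  W12={r,v,w,x} W13={s,v,w,x} W14={s,v,w,x} W15={w,x} W16={r,w,x} W23={t,v,w,x} W24={u,v,w,x} W25={t,w,x} W26={r,w,x} W34={s,v,w,x} W35={p,t,w,x} W36={w,x} W45={w,x} W46={w,x} W56={w,x}
  W123={v,w,x} W124={v,w,x} W125={w,x} W126={r,w,x} W134={s,v,w,x} W135={w,x} W136={w,x} W145={w,x} W146={w,x} W156={w,x} W234={v,w,x} W235={t,w,x} W236={w,x} W245={w,x} W246={w,x} W256={w,x} W345={w,x} W346={w,x} W356={w,x} W456={w,x}
  W1234={v,w,x} W1235={w,x} W1236={w,x} W1245={w,x} W1246={w,x} W1256={w,x} W1345={w,x} W1346={w,x} W1356={w,x} W1456={w,x} W2345={w,x} W2346={w,x} W2356={w,x} W2456={w,x} W3456={w,x}
  W12345={w,x} W12346={w,x} W12356={w,x} W12456={w,x} W13456={w,x} W23456={w,x}
  W123456={w,x}
components per intersection:
  W1: {r,s,v,w} {x}
  W2: {q,r,t,u,v,w} {x}
  W3: {p,s,t,v,w} {x}
  W4: {s,v,w} {u} {x}
  W5: {p,t,w} {x}
  W6: {r,w} {x}
  W12: {r,v,w} {x}
  W13: {s,v,w} {x}
  W14: {s,v,w} {x}
  W15: {w} {x}
  W16: {r,w} {x}
  W23: {t,v,w} {x}
  W24: {u} {v,w} {x}
  W25: {t,w} {x}
  W26: {r,w} {x}
  W34: {s,v,w} {x}
  W35: {p,t,w} {x}
  W36: {w} {x}
  W45: {w} {x}
  W46: {w} {x}
  W56: {w} {x}
  W123: {v,w} {x}
  W124: {v,w} {x}
  W125: {w} {x}
  W126: {r,w} {x}
  W134: {s,v,w} {x}
  W135: {w} {x}
  W136: {w} {x}
  W145: {w} {x}
  W146: {w} {x}
  W156: {w} {x}
  W234: {v,w} {x}
  W235: {t,w} {x}
  W236: {w} {x}
  W245: {w} {x}
  W246: {w} {x}
  W256: {w} {x}
  W345: {w} {x}
  W346: {w} {x}
  W356: {w} {x}
  W456: {w} {x}
  W1234: {v,w} {x}
  W1235: {w} {x}
  W1236: {w} {x}
  W1245: {w} {x}
  W1246: {w} {x}
  W1256: {w} {x}
  W1345: {w} {x}
  W1346: {w} {x}
  W1356: {w} {x}
  W1456: {w} {x}
  W2345: {w} {x}
  W2346: {w} {x}
  W2356: {w} {x}
  W2456: {w} {x}
  W3456: {w} {x}
  W12345: {w} {x}
  W12346: {w} {x}
  W12356: {w} {x}
  W12456: {w} {x}
  W13456: {w} {x}
  W23456: {w} {x}
  W123456: {w} {x}
C dims 13,31,40,30; δ0: rk 11, SNF 1^11; δ1: rk 20, SNF 1^20; δ2: rk 20, SNF 1^20
degree 0: 13−11−0 = 2 → Ȟ^0 ≅ Z^2
degree 1: 31−20−11 = 0 → Ȟ^1 ≅ 0
degree 2: 40−20−20 = 0 → Ȟ^2 ≅ 0
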